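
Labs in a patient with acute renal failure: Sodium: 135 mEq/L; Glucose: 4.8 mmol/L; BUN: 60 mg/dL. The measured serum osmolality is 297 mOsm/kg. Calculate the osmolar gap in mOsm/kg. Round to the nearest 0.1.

Calculated osmolality = 2·Na + glucose + BUN/2.8
= 2·135 + 4.8 + 60/2.8
= 270 + 4.80 + 21.43
= 296.23 mOsm/kg ≈ 296.2 mOsm/kg
Osmolar gap = measured − calculated = 297 − 296.2 = 0.8 mOsm/kg

0.8 mOsm/kg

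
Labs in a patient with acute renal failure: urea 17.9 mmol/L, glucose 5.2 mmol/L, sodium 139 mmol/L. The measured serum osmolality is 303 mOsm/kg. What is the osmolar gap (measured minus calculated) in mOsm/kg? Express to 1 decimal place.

Calculated osmolality = 2·Na + glucose + urea
= 2·139 + 5.2 + 17.9
= 278 + 5.20 + 17.90
= 301.1 mOsm/kg ≈ 301.1 mOsm/kg
Osmolar gap = measured − calculated = 303 − 301.1 = 1.9 mOsm/kg

1.9 mOsm/kg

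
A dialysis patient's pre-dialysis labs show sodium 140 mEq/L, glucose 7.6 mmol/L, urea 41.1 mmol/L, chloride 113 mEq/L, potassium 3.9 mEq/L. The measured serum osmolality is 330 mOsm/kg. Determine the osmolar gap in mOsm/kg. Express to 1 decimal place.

Calculated osmolality = 2·Na + glucose + urea
= 2·140 + 7.6 + 41.1
= 280 + 7.60 + 41.10
= 328.7 mOsm/kg ≈ 328.7 mOsm/kg
Osmolar gap = measured − calculated = 330 − 328.7 = 1.3 mOsm/kg

1.3 mOsm/kg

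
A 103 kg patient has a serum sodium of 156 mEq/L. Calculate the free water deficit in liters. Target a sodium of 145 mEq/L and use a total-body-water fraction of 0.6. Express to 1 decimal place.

4.7 L

TBW = 0.6 · 103 = 61.8 L
Free water deficit = TBW · (Na/145 − 1)
= 61.8 · (156/145 − 1)
= 61.8 · 0.0759
= 4.69 L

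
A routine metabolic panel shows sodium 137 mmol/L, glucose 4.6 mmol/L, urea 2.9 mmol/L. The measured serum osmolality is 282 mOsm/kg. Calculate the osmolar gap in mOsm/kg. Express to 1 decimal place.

Calculated osmolality = 2·Na + glucose + urea
= 2·137 + 4.6 + 2.9
= 274 + 4.60 + 2.90
= 281.5 mOsm/kg ≈ 281.5 mOsm/kg
Osmolar gap = measured − calculated = 282 − 281.5 = 0.5 mOsm/kg

0.5 mOsm/kg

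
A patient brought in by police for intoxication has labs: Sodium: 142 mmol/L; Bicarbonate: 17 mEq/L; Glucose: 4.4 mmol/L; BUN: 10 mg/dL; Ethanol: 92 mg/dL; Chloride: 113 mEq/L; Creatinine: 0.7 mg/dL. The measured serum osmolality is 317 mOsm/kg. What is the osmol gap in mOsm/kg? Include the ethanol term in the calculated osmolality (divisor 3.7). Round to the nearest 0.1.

Calculated osmolality = 2·Na + glucose + BUN/2.8 + ethanol/3.7
= 2·142 + 4.4 + 10/2.8 + 92/3.7
= 284 + 4.40 + 3.57 + 24.86
= 316.83 mOsm/kg ≈ 316.8 mOsm/kg
Osmolar gap = measured − calculated = 317 − 316.8 = 0.2 mOsm/kg

0.2 mOsm/kg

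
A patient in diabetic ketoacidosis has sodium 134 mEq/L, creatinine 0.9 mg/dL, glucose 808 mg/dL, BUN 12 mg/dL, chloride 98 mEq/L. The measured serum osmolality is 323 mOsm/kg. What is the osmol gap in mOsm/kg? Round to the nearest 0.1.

Calculated osmolality = 2·Na + glucose/18 + BUN/2.8
= 2·134 + 808/18 + 12/2.8
= 268 + 44.89 + 4.29
= 317.18 mOsm/kg ≈ 317.2 mOsm/kg
Osmolar gap = measured − calculated = 323 − 317.2 = 5.8 mOsm/kg

5.8 mOsm/kg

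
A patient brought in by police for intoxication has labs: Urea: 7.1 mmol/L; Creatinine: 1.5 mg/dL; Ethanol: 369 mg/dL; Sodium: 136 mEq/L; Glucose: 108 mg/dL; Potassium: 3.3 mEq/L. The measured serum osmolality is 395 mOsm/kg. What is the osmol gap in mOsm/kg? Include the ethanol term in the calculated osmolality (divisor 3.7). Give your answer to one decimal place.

Calculated osmolality = 2·Na + glucose/18 + urea + ethanol/3.7
= 2·136 + 108/18 + 7.1 + 369/3.7
= 272 + 6 + 7.10 + 99.73
= 384.83 mOsm/kg ≈ 384.8 mOsm/kg
Osmolar gap = measured − calculated = 395 − 384.8 = 10.2 mOsm/kg

10.2 mOsm/kg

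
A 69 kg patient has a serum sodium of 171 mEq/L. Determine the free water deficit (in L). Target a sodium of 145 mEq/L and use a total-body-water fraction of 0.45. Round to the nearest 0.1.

TBW = 0.45 · 69 = 31.05 L
Free water deficit = TBW · (Na/145 − 1)
= 31.05 · (171/145 − 1)
= 31.05 · 0.1793
= 5.57 L

5.6 L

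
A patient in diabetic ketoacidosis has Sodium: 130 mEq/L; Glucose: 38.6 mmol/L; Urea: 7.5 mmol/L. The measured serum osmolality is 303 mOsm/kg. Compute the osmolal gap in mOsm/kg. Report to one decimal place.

-3.1 mOsm/kg

Calculated osmolality = 2·Na + glucose + urea
= 2·130 + 38.6 + 7.5
= 260 + 38.60 + 7.50
= 306.1 mOsm/kg ≈ 306.1 mOsm/kg
Osmolar gap = measured − calculated = 303 − 306.1 = -3.1 mOsm/kg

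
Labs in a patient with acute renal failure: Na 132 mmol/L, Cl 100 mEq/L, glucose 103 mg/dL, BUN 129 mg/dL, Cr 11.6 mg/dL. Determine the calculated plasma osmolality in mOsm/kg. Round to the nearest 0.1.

315.8 mOsm/kg

Calculated osmolality = 2·Na + glucose/18 + BUN/2.8
= 2·132 + 103/18 + 129/2.8
= 264 + 5.72 + 46.07
= 315.79 mOsm/kg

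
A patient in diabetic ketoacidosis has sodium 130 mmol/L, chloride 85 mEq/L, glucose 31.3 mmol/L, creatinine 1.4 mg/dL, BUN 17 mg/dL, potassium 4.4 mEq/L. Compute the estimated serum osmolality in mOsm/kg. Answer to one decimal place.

Calculated osmolality = 2·Na + glucose + BUN/2.8
= 2·130 + 31.3 + 17/2.8
= 260 + 31.30 + 6.07
= 297.37 mOsm/kg

297.4 mOsm/kg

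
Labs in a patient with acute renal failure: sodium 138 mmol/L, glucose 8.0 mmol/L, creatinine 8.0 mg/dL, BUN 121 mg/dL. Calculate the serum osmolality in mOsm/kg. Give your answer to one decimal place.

327.2 mOsm/kg

Calculated osmolality = 2·Na + glucose + BUN/2.8
= 2·138 + 8 + 121/2.8
= 276 + 8 + 43.21
= 327.21 mOsm/kg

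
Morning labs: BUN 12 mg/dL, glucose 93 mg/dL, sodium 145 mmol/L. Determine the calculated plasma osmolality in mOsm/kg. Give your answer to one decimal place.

Calculated osmolality = 2·Na + glucose/18 + BUN/2.8
= 2·145 + 93/18 + 12/2.8
= 290 + 5.17 + 4.29
= 299.46 mOsm/kg

299.5 mOsm/kg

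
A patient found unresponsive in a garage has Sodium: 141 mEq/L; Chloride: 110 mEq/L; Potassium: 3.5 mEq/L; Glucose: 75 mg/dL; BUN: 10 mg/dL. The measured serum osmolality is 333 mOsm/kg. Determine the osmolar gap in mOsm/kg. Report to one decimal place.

Calculated osmolality = 2·Na + glucose/18 + BUN/2.8
= 2·141 + 75/18 + 10/2.8
= 282 + 4.17 + 3.57
= 289.74 mOsm/kg ≈ 289.7 mOsm/kg
Osmolar gap = measured − calculated = 333 − 289.7 = 43.3 mOsm/kg

43.3 mOsm/kg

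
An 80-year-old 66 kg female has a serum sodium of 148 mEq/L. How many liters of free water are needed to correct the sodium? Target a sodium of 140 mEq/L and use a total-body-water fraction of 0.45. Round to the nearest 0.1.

TBW = 0.45 · 66 = 29.7 L
Free water deficit = TBW · (Na/140 − 1)
= 29.7 · (148/140 − 1)
= 29.7 · 0.0571
= 1.7 L

1.7 L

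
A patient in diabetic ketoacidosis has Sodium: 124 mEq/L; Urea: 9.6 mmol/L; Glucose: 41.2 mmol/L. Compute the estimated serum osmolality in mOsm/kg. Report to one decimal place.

298.8 mOsm/kg

Calculated osmolality = 2·Na + glucose + urea
= 2·124 + 41.2 + 9.6
= 248 + 41.20 + 9.60
= 298.8 mOsm/kg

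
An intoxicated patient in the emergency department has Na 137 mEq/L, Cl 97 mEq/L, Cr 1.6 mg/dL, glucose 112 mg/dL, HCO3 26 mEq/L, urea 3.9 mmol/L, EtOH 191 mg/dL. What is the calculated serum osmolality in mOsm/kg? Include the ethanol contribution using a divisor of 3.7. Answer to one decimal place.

Calculated osmolality = 2·Na + glucose/18 + urea + ethanol/3.7
= 2·137 + 112/18 + 3.9 + 191/3.7
= 274 + 6.22 + 3.90 + 51.62
= 335.74 mOsm/kg

335.7 mOsm/kg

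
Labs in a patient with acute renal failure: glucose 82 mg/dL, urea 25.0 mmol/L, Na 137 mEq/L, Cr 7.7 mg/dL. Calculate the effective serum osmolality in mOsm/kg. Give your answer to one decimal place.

Effective osmolality excludes urea (freely permeant across cell membranes):
2·Na + glucose/18
= 2·137 + 82/18
= 274 + 4.56
= 278.56 mOsm/kg

278.6 mOsm/kg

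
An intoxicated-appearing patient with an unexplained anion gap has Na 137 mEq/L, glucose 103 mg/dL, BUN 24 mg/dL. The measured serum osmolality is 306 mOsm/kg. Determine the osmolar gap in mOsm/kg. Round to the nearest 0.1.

17.7 mOsm/kg

Calculated osmolality = 2·Na + glucose/18 + BUN/2.8
= 2·137 + 103/18 + 24/2.8
= 274 + 5.72 + 8.57
= 288.29 mOsm/kg ≈ 288.3 mOsm/kg
Osmolar gap = measured − calculated = 306 − 288.3 = 17.7 mOsm/kg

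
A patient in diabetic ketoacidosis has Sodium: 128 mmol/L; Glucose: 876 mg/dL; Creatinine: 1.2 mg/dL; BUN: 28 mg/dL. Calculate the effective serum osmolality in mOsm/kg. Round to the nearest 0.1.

Effective osmolality excludes urea (freely permeant across cell membranes):
2·Na + glucose/18
= 2·128 + 876/18
= 256 + 48.67
= 304.67 mOsm/kg

304.7 mOsm/kg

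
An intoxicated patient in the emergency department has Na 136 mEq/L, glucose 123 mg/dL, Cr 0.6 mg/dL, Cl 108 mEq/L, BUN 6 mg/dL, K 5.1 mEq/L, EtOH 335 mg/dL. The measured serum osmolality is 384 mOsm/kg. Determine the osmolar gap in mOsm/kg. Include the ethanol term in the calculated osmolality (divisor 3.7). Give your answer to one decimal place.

12.5 mOsm/kg

Calculated osmolality = 2·Na + glucose/18 + BUN/2.8 + ethanol/3.7
= 2·136 + 123/18 + 6/2.8 + 335/3.7
= 272 + 6.83 + 2.14 + 90.54
= 371.51 mOsm/kg ≈ 371.5 mOsm/kg
Osmolar gap = measured − calculated = 384 − 371.5 = 12.5 mOsm/kg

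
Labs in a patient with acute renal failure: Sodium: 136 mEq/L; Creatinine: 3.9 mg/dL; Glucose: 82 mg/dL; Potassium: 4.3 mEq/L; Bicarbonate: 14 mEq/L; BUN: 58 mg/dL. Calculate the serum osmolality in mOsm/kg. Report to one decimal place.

297.3 mOsm/kg

Calculated osmolality = 2·Na + glucose/18 + BUN/2.8
= 2·136 + 82/18 + 58/2.8
= 272 + 4.56 + 20.71
= 297.27 mOsm/kg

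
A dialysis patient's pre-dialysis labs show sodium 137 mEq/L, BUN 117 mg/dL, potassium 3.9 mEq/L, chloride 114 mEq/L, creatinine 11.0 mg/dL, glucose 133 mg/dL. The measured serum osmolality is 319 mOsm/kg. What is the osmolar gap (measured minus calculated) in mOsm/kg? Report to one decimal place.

-4.2 mOsm/kg

Calculated osmolality = 2·Na + glucose/18 + BUN/2.8
= 2·137 + 133/18 + 117/2.8
= 274 + 7.39 + 41.79
= 323.18 mOsm/kg ≈ 323.2 mOsm/kg
Osmolar gap = measured − calculated = 319 − 323.2 = -4.2 mOsm/kg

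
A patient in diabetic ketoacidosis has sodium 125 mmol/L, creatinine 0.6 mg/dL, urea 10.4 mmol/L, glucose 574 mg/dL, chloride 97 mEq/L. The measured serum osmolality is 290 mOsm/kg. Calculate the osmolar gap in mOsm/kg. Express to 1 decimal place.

Calculated osmolality = 2·Na + glucose/18 + urea
= 2·125 + 574/18 + 10.4
= 250 + 31.89 + 10.40
= 292.29 mOsm/kg ≈ 292.3 mOsm/kg
Osmolar gap = measured − calculated = 290 − 292.3 = -2.3 mOsm/kg

-2.3 mOsm/kg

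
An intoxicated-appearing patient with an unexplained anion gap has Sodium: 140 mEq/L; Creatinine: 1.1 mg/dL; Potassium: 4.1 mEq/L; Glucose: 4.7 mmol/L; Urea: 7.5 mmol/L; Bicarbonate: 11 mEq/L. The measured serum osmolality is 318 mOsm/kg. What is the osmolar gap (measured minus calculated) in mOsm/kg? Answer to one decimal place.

Calculated osmolality = 2·Na + glucose + urea
= 2·140 + 4.7 + 7.5
= 280 + 4.70 + 7.50
= 292.2 mOsm/kg ≈ 292.2 mOsm/kg
Osmolar gap = measured − calculated = 318 − 292.2 = 25.8 mOsm/kg

25.8 mOsm/kg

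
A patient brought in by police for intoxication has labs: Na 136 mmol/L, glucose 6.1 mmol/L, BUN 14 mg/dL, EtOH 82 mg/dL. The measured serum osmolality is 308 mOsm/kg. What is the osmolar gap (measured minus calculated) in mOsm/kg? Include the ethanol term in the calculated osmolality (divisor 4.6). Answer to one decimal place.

7.1 mOsm/kg

Calculated osmolality = 2·Na + glucose + BUN/2.8 + ethanol/4.6
= 2·136 + 6.1 + 14/2.8 + 82/4.6
= 272 + 6.10 + 5 + 17.83
= 300.93 mOsm/kg ≈ 300.9 mOsm/kg
Osmolar gap = measured − calculated = 308 − 300.9 = 7.1 mOsm/kg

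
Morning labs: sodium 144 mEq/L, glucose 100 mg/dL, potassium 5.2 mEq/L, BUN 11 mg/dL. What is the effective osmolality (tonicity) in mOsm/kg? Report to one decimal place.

Effective osmolality excludes urea (freely permeant across cell membranes):
2·Na + glucose/18
= 2·144 + 100/18
= 288 + 5.56
= 293.56 mOsm/kg

293.6 mOsm/kg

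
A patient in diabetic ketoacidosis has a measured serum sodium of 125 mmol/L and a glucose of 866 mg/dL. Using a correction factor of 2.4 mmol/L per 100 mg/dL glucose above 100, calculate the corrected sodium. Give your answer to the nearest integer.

Corrected Na = measured Na + 2.4 · (glucose − 100)/100
= 125 + 2.4 · (866 − 100)/100
= 125 + 18.4
= 143.4 mmol/L

143 mmol/L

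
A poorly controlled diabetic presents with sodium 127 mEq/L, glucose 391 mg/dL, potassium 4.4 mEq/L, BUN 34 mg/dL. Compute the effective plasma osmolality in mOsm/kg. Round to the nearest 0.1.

275.7 mOsm/kg

Effective osmolality excludes urea (freely permeant across cell membranes):
2·Na + glucose/18
= 2·127 + 391/18
= 254 + 21.72
= 275.72 mOsm/kg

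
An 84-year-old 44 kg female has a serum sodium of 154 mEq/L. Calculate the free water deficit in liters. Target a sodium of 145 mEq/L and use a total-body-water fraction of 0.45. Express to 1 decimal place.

1.2 L

TBW = 0.45 · 44 = 19.8 L
Free water deficit = TBW · (Na/145 − 1)
= 19.8 · (154/145 − 1)
= 19.8 · 0.0621
= 1.23 L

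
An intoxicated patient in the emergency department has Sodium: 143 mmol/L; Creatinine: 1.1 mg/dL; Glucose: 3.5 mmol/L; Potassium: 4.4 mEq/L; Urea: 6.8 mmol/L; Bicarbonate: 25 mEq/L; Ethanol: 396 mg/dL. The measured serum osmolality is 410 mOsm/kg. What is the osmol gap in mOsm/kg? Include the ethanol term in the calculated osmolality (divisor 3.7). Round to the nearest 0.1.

6.7 mOsm/kg

Calculated osmolality = 2·Na + glucose + urea + ethanol/3.7
= 2·143 + 3.5 + 6.8 + 396/3.7
= 286 + 3.50 + 6.80 + 107.03
= 403.33 mOsm/kg ≈ 403.3 mOsm/kg
Osmolar gap = measured − calculated = 410 − 403.3 = 6.7 mOsm/kg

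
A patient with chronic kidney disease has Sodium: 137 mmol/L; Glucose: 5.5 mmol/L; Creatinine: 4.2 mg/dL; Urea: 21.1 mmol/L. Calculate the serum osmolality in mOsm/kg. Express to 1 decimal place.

Calculated osmolality = 2·Na + glucose + urea
= 2·137 + 5.5 + 21.1
= 274 + 5.50 + 21.10
= 300.6 mOsm/kg

300.6 mOsm/kg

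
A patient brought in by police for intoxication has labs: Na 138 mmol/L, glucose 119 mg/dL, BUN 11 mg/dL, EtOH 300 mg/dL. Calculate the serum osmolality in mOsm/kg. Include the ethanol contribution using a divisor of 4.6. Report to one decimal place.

Calculated osmolality = 2·Na + glucose/18 + BUN/2.8 + ethanol/4.6
= 2·138 + 119/18 + 11/2.8 + 300/4.6
= 276 + 6.61 + 3.93 + 65.22
= 351.76 mOsm/kg

351.8 mOsm/kg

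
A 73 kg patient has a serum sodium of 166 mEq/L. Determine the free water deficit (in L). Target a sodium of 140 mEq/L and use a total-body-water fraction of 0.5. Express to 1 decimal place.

6.8 L

TBW = 0.5 · 73 = 36.5 L
Free water deficit = TBW · (Na/140 − 1)
= 36.5 · (166/140 − 1)
= 36.5 · 0.1857
= 6.78 L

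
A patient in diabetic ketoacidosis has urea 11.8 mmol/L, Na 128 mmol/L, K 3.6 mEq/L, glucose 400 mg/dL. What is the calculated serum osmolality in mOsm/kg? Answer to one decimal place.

Calculated osmolality = 2·Na + glucose/18 + urea
= 2·128 + 400/18 + 11.8
= 256 + 22.22 + 11.80
= 290.02 mOsm/kg

290.0 mOsm/kg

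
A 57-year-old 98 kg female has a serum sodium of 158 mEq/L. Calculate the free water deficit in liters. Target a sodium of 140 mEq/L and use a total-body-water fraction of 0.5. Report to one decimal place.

TBW = 0.5 · 98 = 49 L
Free water deficit = TBW · (Na/140 − 1)
= 49 · (158/140 − 1)
= 49 · 0.1286
= 6.3 L

6.3 L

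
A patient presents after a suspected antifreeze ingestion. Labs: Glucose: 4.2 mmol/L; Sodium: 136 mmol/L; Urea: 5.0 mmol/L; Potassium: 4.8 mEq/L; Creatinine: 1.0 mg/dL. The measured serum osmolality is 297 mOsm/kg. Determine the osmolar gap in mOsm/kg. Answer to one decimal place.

Calculated osmolality = 2·Na + glucose + urea
= 2·136 + 4.2 + 5
= 272 + 4.20 + 5
= 281.2 mOsm/kg ≈ 281.2 mOsm/kg
Osmolar gap = measured − calculated = 297 − 281.2 = 15.8 mOsm/kg

15.8 mOsm/kg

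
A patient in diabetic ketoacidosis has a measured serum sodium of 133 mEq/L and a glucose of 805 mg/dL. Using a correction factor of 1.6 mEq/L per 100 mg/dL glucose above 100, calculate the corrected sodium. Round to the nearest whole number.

Corrected Na = measured Na + 1.6 · (glucose − 100)/100
= 133 + 1.6 · (805 − 100)/100
= 133 + 11.3
= 144.3 mEq/L

144 mEq/L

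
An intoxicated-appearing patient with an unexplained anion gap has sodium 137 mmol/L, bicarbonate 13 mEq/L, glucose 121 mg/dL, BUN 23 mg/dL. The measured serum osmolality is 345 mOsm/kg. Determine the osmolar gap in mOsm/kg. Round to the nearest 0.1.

Calculated osmolality = 2·Na + glucose/18 + BUN/2.8
= 2·137 + 121/18 + 23/2.8
= 274 + 6.72 + 8.21
= 288.93 mOsm/kg ≈ 288.9 mOsm/kg
Osmolar gap = measured − calculated = 345 − 288.9 = 56.1 mOsm/kg

56.1 mOsm/kg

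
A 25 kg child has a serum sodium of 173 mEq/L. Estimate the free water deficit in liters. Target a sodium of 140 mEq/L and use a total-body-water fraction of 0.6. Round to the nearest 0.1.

3.5 L

TBW = 0.6 · 25 = 15 L
Free water deficit = TBW · (Na/140 − 1)
= 15 · (173/140 − 1)
= 15 · 0.2357
= 3.54 L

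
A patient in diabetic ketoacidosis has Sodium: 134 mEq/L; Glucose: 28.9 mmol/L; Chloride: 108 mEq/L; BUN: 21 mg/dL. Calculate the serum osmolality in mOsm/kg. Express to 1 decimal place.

Calculated osmolality = 2·Na + glucose + BUN/2.8
= 2·134 + 28.9 + 21/2.8
= 268 + 28.90 + 7.50
= 304.4 mOsm/kg

304.4 mOsm/kg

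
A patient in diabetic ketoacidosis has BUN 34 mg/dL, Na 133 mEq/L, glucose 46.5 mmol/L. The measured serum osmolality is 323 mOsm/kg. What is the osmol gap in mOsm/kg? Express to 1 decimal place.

-1.6 mOsm/kg

Calculated osmolality = 2·Na + glucose + BUN/2.8
= 2·133 + 46.5 + 34/2.8
= 266 + 46.50 + 12.14
= 324.64 mOsm/kg ≈ 324.6 mOsm/kg
Osmolar gap = measured − calculated = 323 − 324.6 = -1.6 mOsm/kg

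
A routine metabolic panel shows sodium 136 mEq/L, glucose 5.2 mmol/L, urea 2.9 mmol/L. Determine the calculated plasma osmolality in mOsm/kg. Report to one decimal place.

280.1 mOsm/kg

Calculated osmolality = 2·Na + glucose + urea
= 2·136 + 5.2 + 2.9
= 272 + 5.20 + 2.90
= 280.1 mOsm/kg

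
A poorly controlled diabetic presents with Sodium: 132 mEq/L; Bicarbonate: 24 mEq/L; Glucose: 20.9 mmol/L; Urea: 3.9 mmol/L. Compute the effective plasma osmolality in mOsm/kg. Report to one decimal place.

Effective osmolality excludes urea (freely permeant across cell membranes):
2·Na + glucose
= 2·132 + 20.9
= 264 + 20.9
= 284.9 mOsm/kg

284.9 mOsm/kg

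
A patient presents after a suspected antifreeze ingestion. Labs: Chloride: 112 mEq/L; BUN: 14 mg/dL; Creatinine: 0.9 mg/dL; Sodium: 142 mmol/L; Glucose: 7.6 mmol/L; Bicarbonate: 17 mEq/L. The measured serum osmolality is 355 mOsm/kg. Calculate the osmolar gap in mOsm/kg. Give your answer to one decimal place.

58.4 mOsm/kg

Calculated osmolality = 2·Na + glucose + BUN/2.8
= 2·142 + 7.6 + 14/2.8
= 284 + 7.60 + 5
= 296.6 mOsm/kg ≈ 296.6 mOsm/kg
Osmolar gap = measured − calculated = 355 − 296.6 = 58.4 mOsm/kg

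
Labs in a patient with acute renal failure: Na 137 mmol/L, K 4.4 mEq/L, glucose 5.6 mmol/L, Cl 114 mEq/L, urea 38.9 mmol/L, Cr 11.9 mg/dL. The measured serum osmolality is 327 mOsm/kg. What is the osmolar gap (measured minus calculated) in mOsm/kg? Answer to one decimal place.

Calculated osmolality = 2·Na + glucose + urea
= 2·137 + 5.6 + 38.9
= 274 + 5.60 + 38.90
= 318.5 mOsm/kg ≈ 318.5 mOsm/kg
Osmolar gap = measured − calculated = 327 − 318.5 = 8.5 mOsm/kg

8.5 mOsm/kg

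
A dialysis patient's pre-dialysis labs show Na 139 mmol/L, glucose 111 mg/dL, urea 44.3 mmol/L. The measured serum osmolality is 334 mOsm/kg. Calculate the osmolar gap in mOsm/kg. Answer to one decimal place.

5.5 mOsm/kg

Calculated osmolality = 2·Na + glucose/18 + urea
= 2·139 + 111/18 + 44.3
= 278 + 6.17 + 44.30
= 328.47 mOsm/kg ≈ 328.5 mOsm/kg
Osmolar gap = measured − calculated = 334 − 328.5 = 5.5 mOsm/kg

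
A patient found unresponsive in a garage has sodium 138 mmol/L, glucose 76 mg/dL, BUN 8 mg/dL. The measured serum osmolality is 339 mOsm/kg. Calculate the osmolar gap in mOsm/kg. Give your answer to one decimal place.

55.9 mOsm/kg

Calculated osmolality = 2·Na + glucose/18 + BUN/2.8
= 2·138 + 76/18 + 8/2.8
= 276 + 4.22 + 2.86
= 283.08 mOsm/kg ≈ 283.1 mOsm/kg
Osmolar gap = measured − calculated = 339 − 283.1 = 55.9 mOsm/kg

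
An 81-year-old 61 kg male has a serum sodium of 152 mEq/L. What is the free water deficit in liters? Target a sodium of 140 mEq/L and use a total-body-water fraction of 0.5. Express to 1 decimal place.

2.6 L

TBW = 0.5 · 61 = 30.5 L
Free water deficit = TBW · (Na/140 − 1)
= 30.5 · (152/140 − 1)
= 30.5 · 0.0857
= 2.61 L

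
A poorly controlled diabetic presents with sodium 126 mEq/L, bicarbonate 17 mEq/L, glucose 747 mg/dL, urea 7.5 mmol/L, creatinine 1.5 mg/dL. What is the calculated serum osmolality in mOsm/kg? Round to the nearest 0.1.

301.0 mOsm/kg

Calculated osmolality = 2·Na + glucose/18 + urea
= 2·126 + 747/18 + 7.5
= 252 + 41.50 + 7.50
= 301 mOsm/kg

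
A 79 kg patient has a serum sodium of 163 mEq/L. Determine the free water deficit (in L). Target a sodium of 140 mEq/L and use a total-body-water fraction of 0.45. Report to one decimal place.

TBW = 0.45 · 79 = 35.55 L
Free water deficit = TBW · (Na/140 − 1)
= 35.55 · (163/140 − 1)
= 35.55 · 0.1643
= 5.84 L

5.8 L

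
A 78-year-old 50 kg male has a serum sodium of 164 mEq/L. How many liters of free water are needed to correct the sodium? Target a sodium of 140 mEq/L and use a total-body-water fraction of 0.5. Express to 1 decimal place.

4.3 L

TBW = 0.5 · 50 = 25 L
Free water deficit = TBW · (Na/140 − 1)
= 25 · (164/140 − 1)
= 25 · 0.1714
= 4.29 L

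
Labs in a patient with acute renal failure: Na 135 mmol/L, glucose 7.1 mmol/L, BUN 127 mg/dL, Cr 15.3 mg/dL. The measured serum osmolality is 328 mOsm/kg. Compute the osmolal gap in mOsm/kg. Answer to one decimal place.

5.5 mOsm/kg

Calculated osmolality = 2·Na + glucose + BUN/2.8
= 2·135 + 7.1 + 127/2.8
= 270 + 7.10 + 45.36
= 322.46 mOsm/kg ≈ 322.5 mOsm/kg
Osmolar gap = measured − calculated = 328 − 322.5 = 5.5 mOsm/kg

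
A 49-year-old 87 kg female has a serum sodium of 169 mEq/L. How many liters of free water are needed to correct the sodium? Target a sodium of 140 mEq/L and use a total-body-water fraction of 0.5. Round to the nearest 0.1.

9.0 L

TBW = 0.5 · 87 = 43.5 L
Free water deficit = TBW · (Na/140 − 1)
= 43.5 · (169/140 − 1)
= 43.5 · 0.2071
= 9.01 L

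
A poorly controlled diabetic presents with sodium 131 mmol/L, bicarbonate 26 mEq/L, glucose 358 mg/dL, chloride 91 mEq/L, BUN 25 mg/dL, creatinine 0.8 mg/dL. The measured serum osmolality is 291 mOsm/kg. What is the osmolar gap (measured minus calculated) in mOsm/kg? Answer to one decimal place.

Calculated osmolality = 2·Na + glucose/18 + BUN/2.8
= 2·131 + 358/18 + 25/2.8
= 262 + 19.89 + 8.93
= 290.82 mOsm/kg ≈ 290.8 mOsm/kg
Osmolar gap = measured − calculated = 291 − 290.8 = 0.2 mOsm/kg

0.2 mOsm/kg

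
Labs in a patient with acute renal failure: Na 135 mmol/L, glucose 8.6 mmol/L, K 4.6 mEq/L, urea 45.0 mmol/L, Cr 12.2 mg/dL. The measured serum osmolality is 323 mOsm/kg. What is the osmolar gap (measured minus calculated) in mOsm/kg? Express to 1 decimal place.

-0.6 mOsm/kg

Calculated osmolality = 2·Na + glucose + urea
= 2·135 + 8.6 + 45
= 270 + 8.60 + 45
= 323.6 mOsm/kg ≈ 323.6 mOsm/kg
Osmolar gap = measured − calculated = 323 − 323.6 = -0.6 mOsm/kg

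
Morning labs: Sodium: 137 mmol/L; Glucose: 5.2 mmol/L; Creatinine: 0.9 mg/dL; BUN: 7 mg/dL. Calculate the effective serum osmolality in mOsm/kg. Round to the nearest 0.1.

279.2 mOsm/kg

Effective osmolality excludes urea (freely permeant across cell membranes):
2·Na + glucose
= 2·137 + 5.2
= 274 + 5.2
= 279.2 mOsm/kg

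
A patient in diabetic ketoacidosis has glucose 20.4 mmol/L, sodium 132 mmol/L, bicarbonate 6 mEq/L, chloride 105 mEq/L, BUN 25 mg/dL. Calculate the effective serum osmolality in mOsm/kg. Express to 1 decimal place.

Effective osmolality excludes urea (freely permeant across cell membranes):
2·Na + glucose
= 2·132 + 20.4
= 264 + 20.4
= 284.4 mOsm/kg

284.4 mOsm/kg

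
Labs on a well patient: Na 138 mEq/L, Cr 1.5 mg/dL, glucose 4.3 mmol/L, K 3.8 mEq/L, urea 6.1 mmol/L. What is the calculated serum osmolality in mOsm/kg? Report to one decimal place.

286.4 mOsm/kg

Calculated osmolality = 2·Na + glucose + urea
= 2·138 + 4.3 + 6.1
= 276 + 4.30 + 6.10
= 286.4 mOsm/kg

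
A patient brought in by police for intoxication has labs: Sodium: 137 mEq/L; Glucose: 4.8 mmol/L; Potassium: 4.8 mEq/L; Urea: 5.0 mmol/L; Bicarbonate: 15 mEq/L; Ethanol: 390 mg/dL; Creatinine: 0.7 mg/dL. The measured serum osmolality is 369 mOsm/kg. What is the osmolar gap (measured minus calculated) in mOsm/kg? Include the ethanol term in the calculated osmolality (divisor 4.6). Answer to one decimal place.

Calculated osmolality = 2·Na + glucose + urea + ethanol/4.6
= 2·137 + 4.8 + 5 + 390/4.6
= 274 + 4.80 + 5 + 84.78
= 368.58 mOsm/kg ≈ 368.6 mOsm/kg
Osmolar gap = measured − calculated = 369 − 368.6 = 0.4 mOsm/kg

0.4 mOsm/kg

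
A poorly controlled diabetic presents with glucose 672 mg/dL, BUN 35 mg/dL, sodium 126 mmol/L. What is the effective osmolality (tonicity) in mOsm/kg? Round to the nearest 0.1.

289.3 mOsm/kg

Effective osmolality excludes urea (freely permeant across cell membranes):
2·Na + glucose/18
= 2·126 + 672/18
= 252 + 37.33
= 289.33 mOsm/kg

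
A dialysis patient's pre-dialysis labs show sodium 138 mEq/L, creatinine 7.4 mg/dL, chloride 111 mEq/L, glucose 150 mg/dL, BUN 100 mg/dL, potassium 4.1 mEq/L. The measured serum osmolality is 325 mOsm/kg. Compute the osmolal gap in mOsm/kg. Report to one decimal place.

5.0 mOsm/kg

Calculated osmolality = 2·Na + glucose/18 + BUN/2.8
= 2·138 + 150/18 + 100/2.8
= 276 + 8.33 + 35.71
= 320.04 mOsm/kg ≈ 320.0 mOsm/kg
Osmolar gap = measured − calculated = 325 − 320.0 = 5.0 mOsm/kg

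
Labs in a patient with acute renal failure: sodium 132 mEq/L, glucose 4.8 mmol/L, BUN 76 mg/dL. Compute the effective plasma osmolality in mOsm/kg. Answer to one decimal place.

Effective osmolality excludes urea (freely permeant across cell membranes):
2·Na + glucose
= 2·132 + 4.8
= 264 + 4.8
= 268.8 mOsm/kg

268.8 mOsm/kg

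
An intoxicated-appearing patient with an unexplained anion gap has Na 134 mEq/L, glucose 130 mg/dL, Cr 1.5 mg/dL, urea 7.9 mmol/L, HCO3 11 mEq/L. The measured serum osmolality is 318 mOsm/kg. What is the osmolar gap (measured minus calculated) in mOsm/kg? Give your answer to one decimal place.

34.9 mOsm/kg

Calculated osmolality = 2·Na + glucose/18 + urea
= 2·134 + 130/18 + 7.9
= 268 + 7.22 + 7.90
= 283.12 mOsm/kg ≈ 283.1 mOsm/kg
Osmolar gap = measured − calculated = 318 − 283.1 = 34.9 mOsm/kg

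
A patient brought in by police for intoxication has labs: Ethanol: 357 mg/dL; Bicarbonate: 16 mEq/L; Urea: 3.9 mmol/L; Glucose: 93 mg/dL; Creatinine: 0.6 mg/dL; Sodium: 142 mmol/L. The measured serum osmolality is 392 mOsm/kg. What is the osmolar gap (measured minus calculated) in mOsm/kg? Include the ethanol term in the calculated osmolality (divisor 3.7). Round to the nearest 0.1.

Calculated osmolality = 2·Na + glucose/18 + urea + ethanol/3.7
= 2·142 + 93/18 + 3.9 + 357/3.7
= 284 + 5.17 + 3.90 + 96.49
= 389.56 mOsm/kg ≈ 389.6 mOsm/kg
Osmolar gap = measured − calculated = 392 − 389.6 = 2.4 mOsm/kg

2.4 mOsm/kg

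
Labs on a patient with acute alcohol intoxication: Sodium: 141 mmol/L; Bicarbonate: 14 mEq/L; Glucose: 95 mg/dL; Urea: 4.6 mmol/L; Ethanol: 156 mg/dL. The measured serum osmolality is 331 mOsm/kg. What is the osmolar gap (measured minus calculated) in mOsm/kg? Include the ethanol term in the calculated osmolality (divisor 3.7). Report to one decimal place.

Calculated osmolality = 2·Na + glucose/18 + urea + ethanol/3.7
= 2·141 + 95/18 + 4.6 + 156/3.7
= 282 + 5.28 + 4.60 + 42.16
= 334.04 mOsm/kg ≈ 334.0 mOsm/kg
Osmolar gap = measured − calculated = 331 − 334.0 = -3.0 mOsm/kg

-3.0 mOsm/kg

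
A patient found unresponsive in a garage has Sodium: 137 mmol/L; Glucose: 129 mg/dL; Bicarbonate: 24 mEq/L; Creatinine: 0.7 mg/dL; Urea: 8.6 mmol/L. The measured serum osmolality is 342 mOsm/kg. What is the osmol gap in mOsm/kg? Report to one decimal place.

52.2 mOsm/kg

Calculated osmolality = 2·Na + glucose/18 + urea
= 2·137 + 129/18 + 8.6
= 274 + 7.17 + 8.60
= 289.77 mOsm/kg ≈ 289.8 mOsm/kg
Osmolar gap = measured − calculated = 342 − 289.8 = 52.2 mOsm/kg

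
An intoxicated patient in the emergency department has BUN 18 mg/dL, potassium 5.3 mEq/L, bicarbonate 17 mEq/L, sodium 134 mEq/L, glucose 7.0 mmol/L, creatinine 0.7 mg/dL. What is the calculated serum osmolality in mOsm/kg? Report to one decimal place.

281.4 mOsm/kg

Calculated osmolality = 2·Na + glucose + BUN/2.8
= 2·134 + 7 + 18/2.8
= 268 + 7 + 6.43
= 281.43 mOsm/kg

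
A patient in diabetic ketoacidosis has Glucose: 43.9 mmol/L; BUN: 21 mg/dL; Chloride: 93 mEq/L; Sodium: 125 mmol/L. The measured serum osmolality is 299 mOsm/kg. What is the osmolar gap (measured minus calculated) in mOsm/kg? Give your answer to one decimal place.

-2.4 mOsm/kg

Calculated osmolality = 2·Na + glucose + BUN/2.8
= 2·125 + 43.9 + 21/2.8
= 250 + 43.90 + 7.50
= 301.4 mOsm/kg ≈ 301.4 mOsm/kg
Osmolar gap = measured − calculated = 299 − 301.4 = -2.4 mOsm/kg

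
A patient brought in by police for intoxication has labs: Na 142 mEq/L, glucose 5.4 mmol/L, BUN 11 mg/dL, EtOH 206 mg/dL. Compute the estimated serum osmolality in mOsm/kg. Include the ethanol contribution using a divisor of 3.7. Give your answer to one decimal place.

349.0 mOsm/kg

Calculated osmolality = 2·Na + glucose + BUN/2.8 + ethanol/3.7
= 2·142 + 5.4 + 11/2.8 + 206/3.7
= 284 + 5.40 + 3.93 + 55.68
= 349.01 mOsm/kg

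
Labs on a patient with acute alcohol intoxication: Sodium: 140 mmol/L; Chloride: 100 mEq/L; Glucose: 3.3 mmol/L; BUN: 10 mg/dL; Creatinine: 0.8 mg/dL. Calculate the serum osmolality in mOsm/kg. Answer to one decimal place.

286.9 mOsm/kg

Calculated osmolality = 2·Na + glucose + BUN/2.8
= 2·140 + 3.3 + 10/2.8
= 280 + 3.30 + 3.57
= 286.87 mOsm/kg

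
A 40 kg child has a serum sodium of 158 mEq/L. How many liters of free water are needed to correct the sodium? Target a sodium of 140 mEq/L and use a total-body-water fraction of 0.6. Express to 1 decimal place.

TBW = 0.6 · 40 = 24 L
Free water deficit = TBW · (Na/140 − 1)
= 24 · (158/140 − 1)
= 24 · 0.1286
= 3.09 L

3.1 L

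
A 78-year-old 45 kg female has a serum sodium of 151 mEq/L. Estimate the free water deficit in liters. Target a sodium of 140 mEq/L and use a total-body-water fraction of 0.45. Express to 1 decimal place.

1.6 L

TBW = 0.45 · 45 = 20.25 L
Free water deficit = TBW · (Na/140 − 1)
= 20.25 · (151/140 − 1)
= 20.25 · 0.0786
= 1.59 L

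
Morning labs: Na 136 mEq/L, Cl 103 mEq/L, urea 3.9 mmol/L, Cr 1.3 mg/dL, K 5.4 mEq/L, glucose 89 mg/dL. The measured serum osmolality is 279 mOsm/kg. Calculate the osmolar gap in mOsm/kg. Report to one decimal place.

Calculated osmolality = 2·Na + glucose/18 + urea
= 2·136 + 89/18 + 3.9
= 272 + 4.94 + 3.90
= 280.84 mOsm/kg ≈ 280.8 mOsm/kg
Osmolar gap = measured − calculated = 279 − 280.8 = -1.8 mOsm/kg

-1.8 mOsm/kg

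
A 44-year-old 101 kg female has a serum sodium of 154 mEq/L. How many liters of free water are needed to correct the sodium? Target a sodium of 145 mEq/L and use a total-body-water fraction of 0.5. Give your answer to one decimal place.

TBW = 0.5 · 101 = 50.5 L
Free water deficit = TBW · (Na/145 − 1)
= 50.5 · (154/145 − 1)
= 50.5 · 0.0621
= 3.14 L

3.1 L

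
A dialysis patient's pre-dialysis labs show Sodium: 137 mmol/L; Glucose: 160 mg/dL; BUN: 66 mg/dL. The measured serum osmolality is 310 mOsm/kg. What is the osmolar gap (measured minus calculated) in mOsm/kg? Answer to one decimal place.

Calculated osmolality = 2·Na + glucose/18 + BUN/2.8
= 2·137 + 160/18 + 66/2.8
= 274 + 8.89 + 23.57
= 306.46 mOsm/kg ≈ 306.5 mOsm/kg
Osmolar gap = measured − calculated = 310 − 306.5 = 3.5 mOsm/kg

3.5 mOsm/kg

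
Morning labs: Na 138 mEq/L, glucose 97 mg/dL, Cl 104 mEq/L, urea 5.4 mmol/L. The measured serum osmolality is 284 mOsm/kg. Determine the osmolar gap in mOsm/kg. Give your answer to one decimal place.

-2.8 mOsm/kg

Calculated osmolality = 2·Na + glucose/18 + urea
= 2·138 + 97/18 + 5.4
= 276 + 5.39 + 5.40
= 286.79 mOsm/kg ≈ 286.8 mOsm/kg
Osmolar gap = measured − calculated = 284 − 286.8 = -2.8 mOsm/kg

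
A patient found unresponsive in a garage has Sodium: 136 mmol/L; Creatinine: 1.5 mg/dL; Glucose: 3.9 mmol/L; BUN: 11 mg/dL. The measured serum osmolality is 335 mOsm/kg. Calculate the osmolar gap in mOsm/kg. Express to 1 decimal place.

Calculated osmolality = 2·Na + glucose + BUN/2.8
= 2·136 + 3.9 + 11/2.8
= 272 + 3.90 + 3.93
= 279.83 mOsm/kg ≈ 279.8 mOsm/kg
Osmolar gap = measured − calculated = 335 − 279.8 = 55.2 mOsm/kg

55.2 mOsm/kg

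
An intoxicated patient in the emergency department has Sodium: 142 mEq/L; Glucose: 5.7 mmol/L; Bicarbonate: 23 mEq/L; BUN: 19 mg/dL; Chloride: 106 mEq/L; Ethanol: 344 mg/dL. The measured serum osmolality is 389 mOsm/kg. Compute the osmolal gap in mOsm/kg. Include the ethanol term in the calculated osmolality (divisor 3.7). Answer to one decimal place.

-0.5 mOsm/kg

Calculated osmolality = 2·Na + glucose + BUN/2.8 + ethanol/3.7
= 2·142 + 5.7 + 19/2.8 + 344/3.7
= 284 + 5.70 + 6.79 + 92.97
= 389.46 mOsm/kg ≈ 389.5 mOsm/kg
Osmolar gap = measured − calculated = 389 − 389.5 = -0.5 mOsm/kg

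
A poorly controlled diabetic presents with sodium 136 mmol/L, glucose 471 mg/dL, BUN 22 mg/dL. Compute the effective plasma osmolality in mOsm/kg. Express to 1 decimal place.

Effective osmolality excludes urea (freely permeant across cell membranes):
2·Na + glucose/18
= 2·136 + 471/18
= 272 + 26.17
= 298.17 mOsm/kg

298.2 mOsm/kg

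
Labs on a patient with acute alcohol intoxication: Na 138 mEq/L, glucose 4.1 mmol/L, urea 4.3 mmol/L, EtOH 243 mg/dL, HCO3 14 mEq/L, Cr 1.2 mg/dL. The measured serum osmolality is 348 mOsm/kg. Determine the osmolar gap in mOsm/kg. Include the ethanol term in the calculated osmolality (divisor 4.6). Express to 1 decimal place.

Calculated osmolality = 2·Na + glucose + urea + ethanol/4.6
= 2·138 + 4.1 + 4.3 + 243/4.6
= 276 + 4.10 + 4.30 + 52.83
= 337.23 mOsm/kg ≈ 337.2 mOsm/kg
Osmolar gap = measured − calculated = 348 − 337.2 = 10.8 mOsm/kg

10.8 mOsm/kg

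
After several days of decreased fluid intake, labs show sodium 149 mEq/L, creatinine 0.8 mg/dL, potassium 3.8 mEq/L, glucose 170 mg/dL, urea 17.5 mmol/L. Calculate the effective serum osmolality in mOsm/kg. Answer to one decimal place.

Effective osmolality excludes urea (freely permeant across cell membranes):
2·Na + glucose/18
= 2·149 + 170/18
= 298 + 9.44
= 307.44 mOsm/kg

307.4 mOsm/kg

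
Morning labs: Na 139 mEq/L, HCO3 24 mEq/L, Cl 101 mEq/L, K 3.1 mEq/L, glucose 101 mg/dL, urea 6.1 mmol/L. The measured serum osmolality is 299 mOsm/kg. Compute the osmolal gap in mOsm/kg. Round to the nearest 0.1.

Calculated osmolality = 2·Na + glucose/18 + urea
= 2·139 + 101/18 + 6.1
= 278 + 5.61 + 6.10
= 289.71 mOsm/kg ≈ 289.7 mOsm/kg
Osmolar gap = measured − calculated = 299 − 289.7 = 9.3 mOsm/kg

9.3 mOsm/kg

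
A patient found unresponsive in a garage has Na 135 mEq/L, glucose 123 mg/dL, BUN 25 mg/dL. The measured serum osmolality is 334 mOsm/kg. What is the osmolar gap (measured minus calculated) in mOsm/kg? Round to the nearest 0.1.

48.2 mOsm/kg

Calculated osmolality = 2·Na + glucose/18 + BUN/2.8
= 2·135 + 123/18 + 25/2.8
= 270 + 6.83 + 8.93
= 285.76 mOsm/kg ≈ 285.8 mOsm/kg
Osmolar gap = measured − calculated = 334 − 285.8 = 48.2 mOsm/kg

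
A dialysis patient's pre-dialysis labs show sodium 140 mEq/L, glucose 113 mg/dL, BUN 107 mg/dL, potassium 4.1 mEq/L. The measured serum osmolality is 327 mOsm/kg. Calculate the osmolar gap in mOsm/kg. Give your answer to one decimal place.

Calculated osmolality = 2·Na + glucose/18 + BUN/2.8
= 2·140 + 113/18 + 107/2.8
= 280 + 6.28 + 38.21
= 324.49 mOsm/kg ≈ 324.5 mOsm/kg
Osmolar gap = measured − calculated = 327 − 324.5 = 2.5 mOsm/kg

2.5 mOsm/kg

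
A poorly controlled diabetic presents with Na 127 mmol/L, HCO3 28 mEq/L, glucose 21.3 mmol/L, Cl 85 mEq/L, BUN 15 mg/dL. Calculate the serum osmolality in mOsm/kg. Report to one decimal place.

280.7 mOsm/kg

Calculated osmolality = 2·Na + glucose + BUN/2.8
= 2·127 + 21.3 + 15/2.8
= 254 + 21.30 + 5.36
= 280.66 mOsm/kg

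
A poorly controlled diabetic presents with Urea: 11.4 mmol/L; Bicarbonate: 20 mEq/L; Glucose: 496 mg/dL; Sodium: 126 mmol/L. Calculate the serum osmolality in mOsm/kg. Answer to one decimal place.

Calculated osmolality = 2·Na + glucose/18 + urea
= 2·126 + 496/18 + 11.4
= 252 + 27.56 + 11.40
= 290.96 mOsm/kg

291.0 mOsm/kg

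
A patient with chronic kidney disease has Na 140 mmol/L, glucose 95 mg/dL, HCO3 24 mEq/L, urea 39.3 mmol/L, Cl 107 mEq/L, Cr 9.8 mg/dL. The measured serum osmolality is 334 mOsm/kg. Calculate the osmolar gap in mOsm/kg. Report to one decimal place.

Calculated osmolality = 2·Na + glucose/18 + urea
= 2·140 + 95/18 + 39.3
= 280 + 5.28 + 39.30
= 324.58 mOsm/kg ≈ 324.6 mOsm/kg
Osmolar gap = measured − calculated = 334 − 324.6 = 9.4 mOsm/kg

9.4 mOsm/kg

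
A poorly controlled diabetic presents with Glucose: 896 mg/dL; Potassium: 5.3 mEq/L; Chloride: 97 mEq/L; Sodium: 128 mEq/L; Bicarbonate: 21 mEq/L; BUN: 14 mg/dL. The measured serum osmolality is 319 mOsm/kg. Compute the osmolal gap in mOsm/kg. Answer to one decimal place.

8.2 mOsm/kg

Calculated osmolality = 2·Na + glucose/18 + BUN/2.8
= 2·128 + 896/18 + 14/2.8
= 256 + 49.78 + 5
= 310.78 mOsm/kg ≈ 310.8 mOsm/kg
Osmolar gap = measured − calculated = 319 − 310.8 = 8.2 mOsm/kg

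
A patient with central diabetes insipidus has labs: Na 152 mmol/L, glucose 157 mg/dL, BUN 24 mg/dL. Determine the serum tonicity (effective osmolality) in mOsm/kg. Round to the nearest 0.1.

Effective osmolality excludes urea (freely permeant across cell membranes):
2·Na + glucose/18
= 2·152 + 157/18
= 304 + 8.72
= 312.72 mOsm/kg

312.7 mOsm/kg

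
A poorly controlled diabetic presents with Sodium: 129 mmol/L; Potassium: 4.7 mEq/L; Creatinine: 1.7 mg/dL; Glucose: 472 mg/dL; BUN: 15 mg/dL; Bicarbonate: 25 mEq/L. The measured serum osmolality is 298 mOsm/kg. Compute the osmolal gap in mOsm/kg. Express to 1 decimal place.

Calculated osmolality = 2·Na + glucose/18 + BUN/2.8
= 2·129 + 472/18 + 15/2.8
= 258 + 26.22 + 5.36
= 289.58 mOsm/kg ≈ 289.6 mOsm/kg
Osmolar gap = measured − calculated = 298 − 289.6 = 8.4 mOsm/kg

8.4 mOsm/kg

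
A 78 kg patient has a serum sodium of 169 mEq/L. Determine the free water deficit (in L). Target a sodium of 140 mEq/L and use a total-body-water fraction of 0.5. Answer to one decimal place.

TBW = 0.5 · 78 = 39 L
Free water deficit = TBW · (Na/140 − 1)
= 39 · (169/140 − 1)
= 39 · 0.2071
= 8.08 L

8.1 L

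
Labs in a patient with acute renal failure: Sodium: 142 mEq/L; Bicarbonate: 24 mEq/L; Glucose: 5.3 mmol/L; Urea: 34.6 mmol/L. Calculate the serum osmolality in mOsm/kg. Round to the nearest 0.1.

323.9 mOsm/kg

Calculated osmolality = 2·Na + glucose + urea
= 2·142 + 5.3 + 34.6
= 284 + 5.30 + 34.60
= 323.9 mOsm/kg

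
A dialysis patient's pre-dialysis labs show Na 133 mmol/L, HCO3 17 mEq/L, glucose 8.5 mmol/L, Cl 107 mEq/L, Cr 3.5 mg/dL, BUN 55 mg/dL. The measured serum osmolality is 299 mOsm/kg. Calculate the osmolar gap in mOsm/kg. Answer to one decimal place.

Calculated osmolality = 2·Na + glucose + BUN/2.8
= 2·133 + 8.5 + 55/2.8
= 266 + 8.50 + 19.64
= 294.14 mOsm/kg ≈ 294.1 mOsm/kg
Osmolar gap = measured − calculated = 299 − 294.1 = 4.9 mOsm/kg

4.9 mOsm/kg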